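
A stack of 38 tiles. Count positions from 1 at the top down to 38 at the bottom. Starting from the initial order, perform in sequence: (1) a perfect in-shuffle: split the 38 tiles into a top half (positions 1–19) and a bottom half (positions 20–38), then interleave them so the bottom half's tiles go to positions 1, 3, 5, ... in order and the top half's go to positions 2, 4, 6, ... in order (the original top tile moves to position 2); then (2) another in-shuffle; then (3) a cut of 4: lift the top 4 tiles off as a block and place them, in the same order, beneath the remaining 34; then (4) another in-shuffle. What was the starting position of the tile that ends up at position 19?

18

Undo the operations in reverse order, starting from position 19:
  undo op 4 (in-shuffle, from bottom half): 19 ← 29
  undo op 3 (cut 4): 29 ← 33
  undo op 2 (in-shuffle, from bottom half): 33 ← 36
  undo op 1 (in-shuffle, from top half): 36 ← 18
So the tile at position 19 came from original position 18.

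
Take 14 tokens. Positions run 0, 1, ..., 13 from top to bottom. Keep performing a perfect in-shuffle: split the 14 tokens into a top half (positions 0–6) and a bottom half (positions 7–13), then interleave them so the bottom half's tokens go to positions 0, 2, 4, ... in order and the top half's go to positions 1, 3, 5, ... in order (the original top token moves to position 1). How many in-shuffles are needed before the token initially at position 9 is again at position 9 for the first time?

Follow position 9 under repeated in-shuffles:
9 → 4 → 9
It first returns after 2 in-shuffles.

2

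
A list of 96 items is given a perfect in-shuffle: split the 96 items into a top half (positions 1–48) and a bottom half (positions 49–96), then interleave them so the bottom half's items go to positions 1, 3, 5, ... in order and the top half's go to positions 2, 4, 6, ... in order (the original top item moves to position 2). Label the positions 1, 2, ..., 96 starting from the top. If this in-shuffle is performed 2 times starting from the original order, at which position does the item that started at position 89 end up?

Track the item's position through each in-shuffle:
89 → 81 → 65

65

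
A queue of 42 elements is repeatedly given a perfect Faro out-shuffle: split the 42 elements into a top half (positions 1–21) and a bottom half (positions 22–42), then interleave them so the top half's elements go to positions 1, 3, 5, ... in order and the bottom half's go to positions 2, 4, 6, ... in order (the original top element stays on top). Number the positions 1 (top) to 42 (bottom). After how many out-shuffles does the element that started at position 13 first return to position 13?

20

Follow position 13 under repeated out-shuffles:
13 → 25 → 8 → 15 → 29 → 16 → 31 → 20 → 39 → 36 → 30 → 18 → 35 → 28 → 14 → 27 → 12 → 23 → 4 → 7 → 13
It first returns after 20 out-shuffles.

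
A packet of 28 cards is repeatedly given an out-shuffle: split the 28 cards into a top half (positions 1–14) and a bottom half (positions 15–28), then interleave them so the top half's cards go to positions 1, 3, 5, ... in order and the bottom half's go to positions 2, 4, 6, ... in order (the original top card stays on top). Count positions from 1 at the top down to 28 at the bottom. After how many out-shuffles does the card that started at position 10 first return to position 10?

2

Follow position 10 under repeated out-shuffles:
10 → 19 → 10
It first returns after 2 out-shuffles.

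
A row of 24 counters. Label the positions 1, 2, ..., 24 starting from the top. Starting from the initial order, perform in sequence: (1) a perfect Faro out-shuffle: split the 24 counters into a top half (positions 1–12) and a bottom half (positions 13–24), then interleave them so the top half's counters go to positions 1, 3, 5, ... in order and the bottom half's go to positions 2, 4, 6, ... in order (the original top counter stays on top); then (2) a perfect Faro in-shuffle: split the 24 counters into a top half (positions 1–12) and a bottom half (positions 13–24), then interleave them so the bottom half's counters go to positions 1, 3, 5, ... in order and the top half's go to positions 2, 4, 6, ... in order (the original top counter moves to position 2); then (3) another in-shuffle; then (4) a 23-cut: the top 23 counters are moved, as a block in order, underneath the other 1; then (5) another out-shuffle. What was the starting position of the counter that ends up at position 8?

17

Undo the operations in reverse order, starting from position 8:
  undo op 5 (out-shuffle, from bottom half): 8 ← 16
  undo op 4 (cut 23): 16 ← 15
  undo op 3 (in-shuffle, from bottom half): 15 ← 20
  undo op 2 (in-shuffle, from top half): 20 ← 10
  undo op 1 (out-shuffle, from bottom half): 10 ← 17
So the counter at position 8 came from original position 17.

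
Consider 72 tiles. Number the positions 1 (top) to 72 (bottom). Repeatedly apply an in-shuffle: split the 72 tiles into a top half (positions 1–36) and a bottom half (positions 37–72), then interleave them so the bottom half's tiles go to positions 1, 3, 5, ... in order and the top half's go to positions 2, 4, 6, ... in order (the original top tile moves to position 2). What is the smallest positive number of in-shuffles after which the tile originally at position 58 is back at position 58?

9

Follow position 58 under repeated in-shuffles:
58 → 43 → 13 → 26 → 52 → 31 → 62 → 51 → 29 → 58
It first returns after 9 in-shuffles.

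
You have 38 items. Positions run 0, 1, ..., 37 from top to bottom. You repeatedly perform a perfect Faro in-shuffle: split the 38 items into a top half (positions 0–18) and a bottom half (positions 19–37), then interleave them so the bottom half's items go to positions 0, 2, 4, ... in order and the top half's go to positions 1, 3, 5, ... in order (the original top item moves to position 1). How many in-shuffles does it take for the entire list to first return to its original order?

12

The in-shuffle permutes the 38 positions with cycle lengths [2, 12, 12, 12].
Every item is home exactly when every cycle has completed a whole number of laps, i.e. after lcm(2, 12) = 12 in-shuffles.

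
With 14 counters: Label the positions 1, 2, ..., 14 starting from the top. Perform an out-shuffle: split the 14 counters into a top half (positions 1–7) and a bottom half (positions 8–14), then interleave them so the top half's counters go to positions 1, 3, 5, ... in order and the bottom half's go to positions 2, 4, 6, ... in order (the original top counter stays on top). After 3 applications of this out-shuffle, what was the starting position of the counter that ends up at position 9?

Work backwards from position 9, undoing one out-shuffle at a time:
9 ← 5 ← 3 ← 2
So the counter now at position 9 started at position 2.

2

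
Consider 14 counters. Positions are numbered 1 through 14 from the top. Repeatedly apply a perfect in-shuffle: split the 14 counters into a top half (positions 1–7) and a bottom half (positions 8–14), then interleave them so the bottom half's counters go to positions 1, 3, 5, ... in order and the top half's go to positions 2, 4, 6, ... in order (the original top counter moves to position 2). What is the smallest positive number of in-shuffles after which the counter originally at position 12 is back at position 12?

4

Follow position 12 under repeated in-shuffles:
12 → 9 → 3 → 6 → 12
It first returns after 4 in-shuffles.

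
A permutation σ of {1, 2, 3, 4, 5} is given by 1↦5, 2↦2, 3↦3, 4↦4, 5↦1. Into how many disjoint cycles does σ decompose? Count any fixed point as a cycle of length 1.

4

Cycle decomposition: (1 5) (2) (3) (4).
4 cycles.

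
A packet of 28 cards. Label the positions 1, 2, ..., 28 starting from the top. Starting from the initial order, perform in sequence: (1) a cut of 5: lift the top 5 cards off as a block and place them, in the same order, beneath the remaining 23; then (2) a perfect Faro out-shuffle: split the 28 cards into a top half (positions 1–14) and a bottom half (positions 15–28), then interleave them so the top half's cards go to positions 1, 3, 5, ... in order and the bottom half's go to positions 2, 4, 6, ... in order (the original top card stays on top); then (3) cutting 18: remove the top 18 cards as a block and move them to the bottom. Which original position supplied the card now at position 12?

20

Undo the operations in reverse order, starting from position 12:
  undo op 3 (cut 18): 12 ← 2
  undo op 2 (out-shuffle, from bottom half): 2 ← 15
  undo op 1 (cut 5): 15 ← 20
So the card at position 12 came from original position 20.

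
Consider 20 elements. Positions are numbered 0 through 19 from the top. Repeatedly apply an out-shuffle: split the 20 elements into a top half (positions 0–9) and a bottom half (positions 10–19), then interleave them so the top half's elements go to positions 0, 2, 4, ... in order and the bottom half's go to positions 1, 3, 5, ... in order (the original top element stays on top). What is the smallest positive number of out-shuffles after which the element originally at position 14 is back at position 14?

18

Follow position 14 under repeated out-shuffles:
14 → 9 → 18 → 17 → 15 → 11 → 3 → 6 → 12 → 5 → 10 → 1 → 2 → 4 → 8 → 16 → 13 → 7 → 14
It first returns after 18 out-shuffles.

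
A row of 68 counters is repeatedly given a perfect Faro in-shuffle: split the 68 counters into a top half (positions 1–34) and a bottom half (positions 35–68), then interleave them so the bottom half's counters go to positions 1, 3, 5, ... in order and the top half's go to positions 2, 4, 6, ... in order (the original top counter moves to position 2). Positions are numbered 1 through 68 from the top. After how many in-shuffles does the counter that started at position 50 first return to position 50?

Follow position 50 under repeated in-shuffles:
50 → 31 → 62 → 55 → 41 → 13 → 26 → 52 → ... → 50 (length 22)
It first returns after 22 in-shuffles.

22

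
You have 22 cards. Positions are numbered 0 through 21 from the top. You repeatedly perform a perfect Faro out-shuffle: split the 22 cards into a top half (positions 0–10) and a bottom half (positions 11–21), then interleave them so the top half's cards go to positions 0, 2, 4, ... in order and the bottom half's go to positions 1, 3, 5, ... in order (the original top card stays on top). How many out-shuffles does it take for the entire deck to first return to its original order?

The out-shuffle permutes the 22 positions with cycle lengths [1, 1, 2, 3, 3, 6, 6].
Every card is home exactly when every cycle has completed a whole number of laps, i.e. after lcm(1, 2, 3, 6) = 6 out-shuffles.

6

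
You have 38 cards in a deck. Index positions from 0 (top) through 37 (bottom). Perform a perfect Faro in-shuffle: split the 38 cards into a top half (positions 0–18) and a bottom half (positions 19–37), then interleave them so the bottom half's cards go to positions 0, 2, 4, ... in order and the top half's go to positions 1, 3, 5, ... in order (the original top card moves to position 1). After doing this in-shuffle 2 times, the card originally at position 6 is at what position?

Track the card's position through each in-shuffle:
6 → 13 → 27

27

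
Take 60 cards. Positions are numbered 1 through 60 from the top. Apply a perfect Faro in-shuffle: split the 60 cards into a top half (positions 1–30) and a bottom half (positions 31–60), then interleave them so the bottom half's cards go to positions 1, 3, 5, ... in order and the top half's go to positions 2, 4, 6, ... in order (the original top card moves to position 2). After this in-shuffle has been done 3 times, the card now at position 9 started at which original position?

Work backwards from position 9, undoing one in-shuffle at a time:
9 ← 35 ← 48 ← 24
So the card now at position 9 started at position 24.

24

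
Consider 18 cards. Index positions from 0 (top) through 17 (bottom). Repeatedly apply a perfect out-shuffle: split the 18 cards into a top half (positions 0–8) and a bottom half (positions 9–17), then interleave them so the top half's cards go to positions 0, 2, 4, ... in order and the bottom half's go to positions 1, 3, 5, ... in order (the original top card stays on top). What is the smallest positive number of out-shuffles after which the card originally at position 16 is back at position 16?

Follow position 16 under repeated out-shuffles:
16 → 15 → 13 → 9 → 1 → 2 → 4 → 8 → 16
It first returns after 8 out-shuffles.

8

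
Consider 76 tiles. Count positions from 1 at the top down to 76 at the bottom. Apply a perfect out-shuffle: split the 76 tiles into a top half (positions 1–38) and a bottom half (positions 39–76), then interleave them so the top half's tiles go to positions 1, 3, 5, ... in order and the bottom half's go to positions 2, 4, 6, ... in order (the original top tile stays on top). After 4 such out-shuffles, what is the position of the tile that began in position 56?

Track the tile's position through each out-shuffle:
56 → 36 → 71 → 66 → 56

56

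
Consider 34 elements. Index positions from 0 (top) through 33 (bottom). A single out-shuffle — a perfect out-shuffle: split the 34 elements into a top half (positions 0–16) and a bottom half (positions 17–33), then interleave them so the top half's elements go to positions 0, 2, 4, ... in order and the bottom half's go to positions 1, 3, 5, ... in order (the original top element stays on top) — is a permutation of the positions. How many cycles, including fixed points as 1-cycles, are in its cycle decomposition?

6

Trace each unvisited position around until it returns:
(0) (1 2 4 8 16 32 31 29 25 17) (3 6 12 24 15 30 27 21 9 18) (5 10 20 7 14 28 23 13 26 19) (11 22) (33)
6 cycles in total.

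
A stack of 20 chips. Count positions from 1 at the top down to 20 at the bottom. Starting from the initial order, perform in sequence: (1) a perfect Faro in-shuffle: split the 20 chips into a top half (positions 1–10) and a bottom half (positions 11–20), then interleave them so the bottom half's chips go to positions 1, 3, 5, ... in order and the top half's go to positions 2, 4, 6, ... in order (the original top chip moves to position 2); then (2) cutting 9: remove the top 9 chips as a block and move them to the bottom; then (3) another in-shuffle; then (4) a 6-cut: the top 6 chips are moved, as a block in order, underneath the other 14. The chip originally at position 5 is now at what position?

Track the chip from position 5 forward through each operation:
  after op 1 (in-shuffle): 5 → 10
  after op 2 (cut 9): 10 → 1
  after op 3 (in-shuffle): 1 → 2
  after op 4 (cut 6): 2 → 16

16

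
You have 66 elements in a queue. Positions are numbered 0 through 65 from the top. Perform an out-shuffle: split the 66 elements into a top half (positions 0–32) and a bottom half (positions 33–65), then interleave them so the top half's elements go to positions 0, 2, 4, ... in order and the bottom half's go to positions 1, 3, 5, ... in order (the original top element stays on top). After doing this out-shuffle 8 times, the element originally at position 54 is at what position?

44

Track the element's position through each out-shuffle:
54 → 43 → 21 → 42 → 19 → 38 → 11 → 22 → 44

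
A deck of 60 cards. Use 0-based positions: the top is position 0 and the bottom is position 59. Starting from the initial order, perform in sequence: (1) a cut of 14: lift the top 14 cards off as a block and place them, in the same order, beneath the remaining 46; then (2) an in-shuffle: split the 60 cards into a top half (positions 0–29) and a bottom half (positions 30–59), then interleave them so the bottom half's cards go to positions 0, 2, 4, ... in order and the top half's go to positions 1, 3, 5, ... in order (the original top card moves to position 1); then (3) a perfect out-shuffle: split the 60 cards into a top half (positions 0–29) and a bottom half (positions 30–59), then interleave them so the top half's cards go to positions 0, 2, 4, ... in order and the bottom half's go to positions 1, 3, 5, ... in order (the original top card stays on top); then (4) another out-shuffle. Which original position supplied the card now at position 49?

Undo the operations in reverse order, starting from position 49:
  undo op 4 (out-shuffle, from bottom half): 49 ← 54
  undo op 3 (out-shuffle, from top half): 54 ← 27
  undo op 2 (in-shuffle, from top half): 27 ← 13
  undo op 1 (cut 14): 13 ← 27
So the card at position 49 came from original position 27.

27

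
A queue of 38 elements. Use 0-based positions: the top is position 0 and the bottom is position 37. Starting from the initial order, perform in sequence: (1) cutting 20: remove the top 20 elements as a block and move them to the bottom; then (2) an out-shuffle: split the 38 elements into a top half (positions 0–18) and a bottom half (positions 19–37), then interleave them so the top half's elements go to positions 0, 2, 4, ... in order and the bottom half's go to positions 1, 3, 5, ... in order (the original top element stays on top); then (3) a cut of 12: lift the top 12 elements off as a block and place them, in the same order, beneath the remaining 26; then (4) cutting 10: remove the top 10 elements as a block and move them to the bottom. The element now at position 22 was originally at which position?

23

Undo the operations in reverse order, starting from position 22:
  undo op 4 (cut 10): 22 ← 32
  undo op 3 (cut 12): 32 ← 6
  undo op 2 (out-shuffle, from top half): 6 ← 3
  undo op 1 (cut 20): 3 ← 23
So the element at position 22 came from original position 23.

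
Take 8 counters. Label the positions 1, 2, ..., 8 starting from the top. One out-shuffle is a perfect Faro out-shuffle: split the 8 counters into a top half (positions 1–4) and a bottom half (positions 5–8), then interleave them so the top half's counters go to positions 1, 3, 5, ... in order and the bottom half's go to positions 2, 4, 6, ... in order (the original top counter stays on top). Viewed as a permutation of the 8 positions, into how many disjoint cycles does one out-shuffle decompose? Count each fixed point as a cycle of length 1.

4

Trace each unvisited position around until it returns:
(1) (2 3 5) (4 7 6) (8)
4 cycles in total.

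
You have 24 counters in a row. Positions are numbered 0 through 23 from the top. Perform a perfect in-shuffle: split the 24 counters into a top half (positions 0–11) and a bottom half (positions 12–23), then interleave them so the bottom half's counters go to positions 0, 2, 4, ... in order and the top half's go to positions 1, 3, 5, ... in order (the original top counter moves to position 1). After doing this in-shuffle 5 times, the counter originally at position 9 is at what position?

Track the counter's position through each in-shuffle:
9 → 19 → 14 → 4 → 9 → 19

19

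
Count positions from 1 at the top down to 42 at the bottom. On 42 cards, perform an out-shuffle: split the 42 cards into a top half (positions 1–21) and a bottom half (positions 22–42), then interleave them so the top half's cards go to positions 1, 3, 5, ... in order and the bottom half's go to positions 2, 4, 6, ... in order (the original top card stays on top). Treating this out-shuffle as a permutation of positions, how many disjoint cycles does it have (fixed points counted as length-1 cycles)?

Trace each unvisited position around until it returns:
(1) (2 3 5 9 17 33 ... len 20) (4 7 13 25 8 15 ... len 20) (42)
4 cycles in total.

4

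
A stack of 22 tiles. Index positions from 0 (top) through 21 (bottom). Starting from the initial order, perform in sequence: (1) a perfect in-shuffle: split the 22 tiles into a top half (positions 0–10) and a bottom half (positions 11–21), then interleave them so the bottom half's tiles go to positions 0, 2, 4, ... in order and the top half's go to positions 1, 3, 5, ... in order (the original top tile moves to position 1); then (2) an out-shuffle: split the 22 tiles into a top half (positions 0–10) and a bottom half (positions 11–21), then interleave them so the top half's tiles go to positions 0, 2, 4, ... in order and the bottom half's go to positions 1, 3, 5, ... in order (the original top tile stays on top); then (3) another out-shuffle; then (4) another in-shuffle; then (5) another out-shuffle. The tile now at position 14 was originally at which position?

Undo the operations in reverse order, starting from position 14:
  undo op 5 (out-shuffle, from top half): 14 ← 7
  undo op 4 (in-shuffle, from top half): 7 ← 3
  undo op 3 (out-shuffle, from bottom half): 3 ← 12
  undo op 2 (out-shuffle, from top half): 12 ← 6
  undo op 1 (in-shuffle, from bottom half): 6 ← 14
So the tile at position 14 came from original position 14.

14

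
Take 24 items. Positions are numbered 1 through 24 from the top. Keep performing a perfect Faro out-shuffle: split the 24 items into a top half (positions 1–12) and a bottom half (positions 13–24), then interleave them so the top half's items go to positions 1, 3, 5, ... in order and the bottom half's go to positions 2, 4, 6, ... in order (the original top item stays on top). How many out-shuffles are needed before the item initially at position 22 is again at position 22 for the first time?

Follow position 22 under repeated out-shuffles:
22 → 20 → 16 → 8 → 15 → 6 → 11 → 21 → 18 → 12 → 23 → 22
It first returns after 11 out-shuffles.

11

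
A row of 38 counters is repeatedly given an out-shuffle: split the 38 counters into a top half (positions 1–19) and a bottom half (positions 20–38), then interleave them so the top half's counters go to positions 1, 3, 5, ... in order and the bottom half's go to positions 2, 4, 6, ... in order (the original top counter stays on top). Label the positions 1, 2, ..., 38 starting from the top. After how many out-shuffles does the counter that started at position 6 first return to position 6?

Follow position 6 under repeated out-shuffles:
6 → 11 → 21 → 4 → 7 → 13 → 25 → 12 → ... → 6 (length 36)
It first returns after 36 out-shuffles.

36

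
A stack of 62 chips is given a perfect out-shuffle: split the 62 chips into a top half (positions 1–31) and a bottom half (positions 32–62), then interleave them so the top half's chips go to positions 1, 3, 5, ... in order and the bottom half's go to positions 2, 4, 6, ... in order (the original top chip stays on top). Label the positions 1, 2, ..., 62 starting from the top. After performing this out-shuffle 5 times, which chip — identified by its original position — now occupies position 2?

22

Work backwards from position 2, undoing one out-shuffle at a time:
2 ← 32 ← 47 ← 24 ← 43 ← 22
So the chip now at position 2 started at position 22.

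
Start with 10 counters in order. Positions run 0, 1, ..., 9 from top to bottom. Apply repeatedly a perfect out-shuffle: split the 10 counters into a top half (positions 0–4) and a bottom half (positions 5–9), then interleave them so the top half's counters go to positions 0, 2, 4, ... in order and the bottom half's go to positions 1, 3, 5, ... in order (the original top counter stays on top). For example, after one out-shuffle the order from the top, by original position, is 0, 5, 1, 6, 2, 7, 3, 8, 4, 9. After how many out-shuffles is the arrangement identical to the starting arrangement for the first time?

The out-shuffle permutes the 10 positions with cycle lengths [1, 1, 2, 6].
Every counter is home exactly when every cycle has completed a whole number of laps, i.e. after lcm(1, 2, 6) = 6 out-shuffles.

6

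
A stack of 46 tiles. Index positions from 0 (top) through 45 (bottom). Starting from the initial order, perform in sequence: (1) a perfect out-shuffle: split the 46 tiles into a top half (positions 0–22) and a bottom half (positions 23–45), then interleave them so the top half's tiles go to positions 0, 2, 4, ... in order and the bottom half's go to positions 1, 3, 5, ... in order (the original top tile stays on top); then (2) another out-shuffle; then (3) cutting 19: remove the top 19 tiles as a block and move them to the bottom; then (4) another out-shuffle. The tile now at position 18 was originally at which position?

7

Undo the operations in reverse order, starting from position 18:
  undo op 4 (out-shuffle, from top half): 18 ← 9
  undo op 3 (cut 19): 9 ← 28
  undo op 2 (out-shuffle, from top half): 28 ← 14
  undo op 1 (out-shuffle, from top half): 14 ← 7
So the tile at position 18 came from original position 7.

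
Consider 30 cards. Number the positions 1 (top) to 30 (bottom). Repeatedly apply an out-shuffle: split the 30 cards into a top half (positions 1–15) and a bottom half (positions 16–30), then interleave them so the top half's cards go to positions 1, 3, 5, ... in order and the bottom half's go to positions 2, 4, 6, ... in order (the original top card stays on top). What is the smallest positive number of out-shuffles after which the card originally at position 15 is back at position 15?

28

Follow position 15 under repeated out-shuffles:
15 → 29 → 28 → 26 → 22 → 14 → 27 → 24 → ... → 15 (length 28)
It first returns after 28 out-shuffles.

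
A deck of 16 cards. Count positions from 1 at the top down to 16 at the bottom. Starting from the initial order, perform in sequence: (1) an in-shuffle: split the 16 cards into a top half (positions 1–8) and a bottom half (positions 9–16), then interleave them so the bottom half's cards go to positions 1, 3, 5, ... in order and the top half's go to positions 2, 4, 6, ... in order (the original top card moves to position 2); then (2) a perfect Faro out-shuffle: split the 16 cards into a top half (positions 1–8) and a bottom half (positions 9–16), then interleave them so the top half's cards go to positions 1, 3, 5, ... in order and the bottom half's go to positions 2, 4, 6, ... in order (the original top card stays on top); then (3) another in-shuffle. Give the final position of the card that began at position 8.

Track the card from position 8 forward through each operation:
  after op 1 (in-shuffle): 8 → 16
  after op 2 (out-shuffle): 16 → 16
  after op 3 (in-shuffle): 16 → 15

15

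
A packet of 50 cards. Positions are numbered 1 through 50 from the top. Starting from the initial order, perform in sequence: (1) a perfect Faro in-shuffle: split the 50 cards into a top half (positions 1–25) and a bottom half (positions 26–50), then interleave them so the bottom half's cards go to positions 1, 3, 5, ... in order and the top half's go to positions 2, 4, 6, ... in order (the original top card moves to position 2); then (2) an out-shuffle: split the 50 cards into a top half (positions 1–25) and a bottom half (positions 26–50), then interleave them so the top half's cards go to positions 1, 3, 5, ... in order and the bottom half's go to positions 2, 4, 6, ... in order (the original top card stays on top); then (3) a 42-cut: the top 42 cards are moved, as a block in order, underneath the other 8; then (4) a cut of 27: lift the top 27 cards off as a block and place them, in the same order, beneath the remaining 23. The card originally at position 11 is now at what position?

24

Track the card from position 11 forward through each operation:
  after op 1 (in-shuffle): 11 → 22
  after op 2 (out-shuffle): 22 → 43
  after op 3 (cut 42): 43 → 1
  after op 4 (cut 27): 1 → 24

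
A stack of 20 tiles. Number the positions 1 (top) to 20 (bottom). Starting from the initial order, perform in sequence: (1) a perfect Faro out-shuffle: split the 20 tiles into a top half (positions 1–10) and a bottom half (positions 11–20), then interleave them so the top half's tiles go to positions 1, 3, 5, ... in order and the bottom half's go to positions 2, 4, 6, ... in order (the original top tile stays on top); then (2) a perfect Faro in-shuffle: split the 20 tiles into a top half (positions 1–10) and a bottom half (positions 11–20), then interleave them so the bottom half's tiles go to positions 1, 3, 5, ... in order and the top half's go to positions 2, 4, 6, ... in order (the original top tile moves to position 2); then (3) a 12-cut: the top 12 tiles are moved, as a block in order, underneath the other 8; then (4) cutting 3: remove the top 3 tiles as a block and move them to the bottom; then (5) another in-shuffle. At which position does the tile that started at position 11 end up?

Track the tile from position 11 forward through each operation:
  after op 1 (out-shuffle): 11 → 2
  after op 2 (in-shuffle): 2 → 4
  after op 3 (cut 12): 4 → 12
  after op 4 (cut 3): 12 → 9
  after op 5 (in-shuffle): 9 → 18

18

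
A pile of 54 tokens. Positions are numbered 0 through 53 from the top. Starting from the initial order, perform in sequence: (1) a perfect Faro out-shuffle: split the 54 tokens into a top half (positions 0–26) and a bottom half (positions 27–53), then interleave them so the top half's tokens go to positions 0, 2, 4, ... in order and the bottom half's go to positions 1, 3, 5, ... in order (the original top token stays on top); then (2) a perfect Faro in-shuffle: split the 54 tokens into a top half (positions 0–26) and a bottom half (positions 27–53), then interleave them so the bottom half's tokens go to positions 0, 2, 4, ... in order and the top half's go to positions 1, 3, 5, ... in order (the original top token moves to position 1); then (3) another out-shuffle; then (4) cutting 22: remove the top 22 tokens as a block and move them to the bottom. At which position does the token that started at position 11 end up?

Track the token from position 11 forward through each operation:
  after op 1 (out-shuffle): 11 → 22
  after op 2 (in-shuffle): 22 → 45
  after op 3 (out-shuffle): 45 → 37
  after op 4 (cut 22): 37 → 15

15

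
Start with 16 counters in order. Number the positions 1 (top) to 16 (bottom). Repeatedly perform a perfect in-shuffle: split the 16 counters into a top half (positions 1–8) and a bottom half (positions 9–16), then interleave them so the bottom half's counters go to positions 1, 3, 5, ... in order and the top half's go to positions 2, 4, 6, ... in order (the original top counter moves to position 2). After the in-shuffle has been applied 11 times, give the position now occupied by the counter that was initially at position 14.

Track the counter's position through each in-shuffle:
14 → 11 → 5 → 10 → 3 → 6 → 12 → 7 → 14 → 11 → 5 → 10

10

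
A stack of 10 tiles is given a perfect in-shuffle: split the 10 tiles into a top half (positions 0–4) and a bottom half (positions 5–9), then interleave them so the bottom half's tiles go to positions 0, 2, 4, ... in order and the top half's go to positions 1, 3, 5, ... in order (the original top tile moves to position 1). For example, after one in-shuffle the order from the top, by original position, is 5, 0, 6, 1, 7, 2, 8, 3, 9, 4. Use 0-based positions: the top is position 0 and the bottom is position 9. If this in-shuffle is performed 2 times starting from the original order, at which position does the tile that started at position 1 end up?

7

Track the tile's position through each in-shuffle:
1 → 3 → 7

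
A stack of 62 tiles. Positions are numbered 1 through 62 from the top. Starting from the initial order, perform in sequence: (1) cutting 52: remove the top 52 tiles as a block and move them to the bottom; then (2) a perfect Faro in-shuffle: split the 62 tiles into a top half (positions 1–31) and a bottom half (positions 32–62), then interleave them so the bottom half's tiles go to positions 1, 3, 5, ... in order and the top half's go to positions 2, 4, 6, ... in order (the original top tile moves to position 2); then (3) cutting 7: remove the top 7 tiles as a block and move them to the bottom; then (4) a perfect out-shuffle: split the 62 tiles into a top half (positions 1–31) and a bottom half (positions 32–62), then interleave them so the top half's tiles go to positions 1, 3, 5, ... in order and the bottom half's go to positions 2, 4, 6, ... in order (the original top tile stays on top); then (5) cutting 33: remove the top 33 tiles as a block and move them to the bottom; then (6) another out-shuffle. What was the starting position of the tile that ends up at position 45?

54

Undo the operations in reverse order, starting from position 45:
  undo op 6 (out-shuffle, from top half): 45 ← 23
  undo op 5 (cut 33): 23 ← 56
  undo op 4 (out-shuffle, from bottom half): 56 ← 59
  undo op 3 (cut 7): 59 ← 4
  undo op 2 (in-shuffle, from top half): 4 ← 2
  undo op 1 (cut 52): 2 ← 54
So the tile at position 45 came from original position 54.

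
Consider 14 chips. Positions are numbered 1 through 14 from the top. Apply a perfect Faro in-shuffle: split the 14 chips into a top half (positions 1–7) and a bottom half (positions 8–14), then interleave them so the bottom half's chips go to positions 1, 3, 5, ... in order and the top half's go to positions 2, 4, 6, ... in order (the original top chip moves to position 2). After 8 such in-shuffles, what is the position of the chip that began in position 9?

Track the chip's position through each in-shuffle:
9 → 3 → 6 → 12 → 9 → 3 → 6 → 12 → 9

9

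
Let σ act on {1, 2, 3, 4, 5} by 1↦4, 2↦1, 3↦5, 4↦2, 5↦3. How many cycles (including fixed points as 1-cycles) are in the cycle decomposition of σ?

Cycle decomposition: (1 4 2) (3 5).
2 cycles.

2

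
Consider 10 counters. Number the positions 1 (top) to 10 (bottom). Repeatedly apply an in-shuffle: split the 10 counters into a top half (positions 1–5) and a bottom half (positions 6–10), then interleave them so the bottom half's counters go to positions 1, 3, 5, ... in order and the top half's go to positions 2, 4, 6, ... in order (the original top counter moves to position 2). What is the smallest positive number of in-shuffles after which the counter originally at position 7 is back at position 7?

10

Follow position 7 under repeated in-shuffles:
7 → 3 → 6 → 1 → 2 → 4 → 8 → 5 → 10 → 9 → 7
It first returns after 10 in-shuffles.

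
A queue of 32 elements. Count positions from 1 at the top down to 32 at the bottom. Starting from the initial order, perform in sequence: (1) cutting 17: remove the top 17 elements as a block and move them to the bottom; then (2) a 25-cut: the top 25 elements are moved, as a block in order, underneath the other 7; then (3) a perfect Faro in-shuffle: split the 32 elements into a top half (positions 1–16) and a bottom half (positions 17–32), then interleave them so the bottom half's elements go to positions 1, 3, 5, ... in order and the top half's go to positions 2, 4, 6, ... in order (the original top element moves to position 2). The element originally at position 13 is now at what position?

Track the element from position 13 forward through each operation:
  after op 1 (cut 17): 13 → 28
  after op 2 (cut 25): 28 → 3
  after op 3 (in-shuffle): 3 → 6

6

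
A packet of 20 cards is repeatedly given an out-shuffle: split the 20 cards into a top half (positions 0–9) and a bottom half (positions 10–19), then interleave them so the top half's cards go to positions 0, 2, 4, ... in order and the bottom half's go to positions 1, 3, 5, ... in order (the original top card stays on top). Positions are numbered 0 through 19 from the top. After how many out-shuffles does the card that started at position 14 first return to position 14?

Follow position 14 under repeated out-shuffles:
14 → 9 → 18 → 17 → 15 → 11 → 3 → 6 → 12 → 5 → 10 → 1 → 2 → 4 → 8 → 16 → 13 → 7 → 14
It first returns after 18 out-shuffles.

18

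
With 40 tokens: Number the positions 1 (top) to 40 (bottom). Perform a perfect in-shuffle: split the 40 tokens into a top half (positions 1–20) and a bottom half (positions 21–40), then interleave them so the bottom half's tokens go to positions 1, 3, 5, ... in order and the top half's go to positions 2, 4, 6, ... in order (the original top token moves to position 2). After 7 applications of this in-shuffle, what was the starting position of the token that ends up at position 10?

Work backwards from position 10, undoing one in-shuffle at a time:
10 ← 5 ← 23 ← 32 ← 16 ← 8 ← 4 ← 2
So the token now at position 10 started at position 2.

2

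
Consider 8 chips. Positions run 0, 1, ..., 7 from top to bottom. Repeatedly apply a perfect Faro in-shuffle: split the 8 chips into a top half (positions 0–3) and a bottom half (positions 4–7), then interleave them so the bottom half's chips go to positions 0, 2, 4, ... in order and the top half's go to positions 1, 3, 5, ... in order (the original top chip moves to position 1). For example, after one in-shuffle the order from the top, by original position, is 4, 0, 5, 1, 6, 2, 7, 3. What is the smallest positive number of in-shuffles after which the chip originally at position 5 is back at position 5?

2

Follow position 5 under repeated in-shuffles:
5 → 2 → 5
It first returns after 2 in-shuffles.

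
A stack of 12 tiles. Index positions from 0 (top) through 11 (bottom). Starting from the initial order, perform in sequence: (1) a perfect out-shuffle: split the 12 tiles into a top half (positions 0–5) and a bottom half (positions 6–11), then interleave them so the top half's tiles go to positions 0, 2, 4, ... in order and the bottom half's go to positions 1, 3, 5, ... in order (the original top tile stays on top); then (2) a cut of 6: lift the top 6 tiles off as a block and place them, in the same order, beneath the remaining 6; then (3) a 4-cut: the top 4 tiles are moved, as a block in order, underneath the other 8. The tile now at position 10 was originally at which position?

Undo the operations in reverse order, starting from position 10:
  undo op 3 (cut 4): 10 ← 2
  undo op 2 (cut 6): 2 ← 8
  undo op 1 (out-shuffle, from top half): 8 ← 4
So the tile at position 10 came from original position 4.

4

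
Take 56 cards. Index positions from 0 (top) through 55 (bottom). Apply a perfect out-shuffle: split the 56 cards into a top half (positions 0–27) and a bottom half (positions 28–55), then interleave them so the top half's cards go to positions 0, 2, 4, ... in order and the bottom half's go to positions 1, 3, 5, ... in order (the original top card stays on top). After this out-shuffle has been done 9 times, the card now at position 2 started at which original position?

Work backwards from position 2, undoing one out-shuffle at a time:
2 ← 1 ← 28 ← 14 ← 7 ← 31 ← 43 ← 49 ← 52 ← 26
So the card now at position 2 started at position 26.

26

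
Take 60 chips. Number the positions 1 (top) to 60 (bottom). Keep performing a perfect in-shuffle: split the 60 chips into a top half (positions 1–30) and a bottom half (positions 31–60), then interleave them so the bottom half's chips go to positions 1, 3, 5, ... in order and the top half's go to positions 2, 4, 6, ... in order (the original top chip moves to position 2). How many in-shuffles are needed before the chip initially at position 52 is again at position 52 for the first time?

Follow position 52 under repeated in-shuffles:
52 → 43 → 25 → 50 → 39 → 17 → 34 → 7 → ... → 52 (length 60)
It first returns after 60 in-shuffles.

60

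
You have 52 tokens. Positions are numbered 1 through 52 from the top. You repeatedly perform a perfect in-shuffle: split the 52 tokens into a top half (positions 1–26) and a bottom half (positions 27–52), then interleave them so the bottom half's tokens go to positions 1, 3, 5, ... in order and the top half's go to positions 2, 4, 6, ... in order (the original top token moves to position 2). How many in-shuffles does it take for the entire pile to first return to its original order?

52

The in-shuffle permutes the 52 positions with cycle lengths [52].
Every token is home exactly when every cycle has completed a whole number of laps, i.e. after lcm(52) = 52 in-shuffles.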